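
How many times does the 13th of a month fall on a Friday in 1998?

The 13th falls on a Friday when the month's 13th has weekday Fri.
Jan 13 is Tue; Feb 13 is Fri ✓; Mar 13 is Fri ✓; Apr 13 is Mon; May 13 is Wed; Jun 13 is Sat; Jul 13 is Mon; Aug 13 is Thu; Sep 13 is Sun; Oct 13 is Tue; Nov 13 is Fri ✓; Dec 13 is Sun.
Friday the 13ths: Feb, Mar, Nov.

3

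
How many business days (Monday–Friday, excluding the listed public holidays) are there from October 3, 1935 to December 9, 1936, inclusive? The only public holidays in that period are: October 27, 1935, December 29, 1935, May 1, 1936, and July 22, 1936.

October 3, 1935 is a Thursday.
The range spans 434 days (inclusive of both endpoints).
434 = 7 × 62, so the span is exactly 62 full weeks.
Each full week contributes 5 weekdays (Mon–Fri): 62 × 5 = 310.
Total: 310.
Holidays: October 27, 1935 (Sun); December 29, 1935 (Sun); May 1, 1936 (Fri); July 22, 1936 (Wed).
2 of the 4 holidays fall on weekdays; the rest are weekends and were already excluded.
Business days: 310 − 2 = 308.

308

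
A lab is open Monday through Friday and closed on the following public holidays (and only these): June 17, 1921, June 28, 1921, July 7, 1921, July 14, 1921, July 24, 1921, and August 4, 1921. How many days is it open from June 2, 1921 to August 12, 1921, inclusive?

47

June 2, 1921 is a Thursday.
The range spans 72 days (inclusive of both endpoints).
72 = 7 × 10 + 2, so there are 10 full weeks plus 2 extra days.
Each full week contributes 5 weekdays (Mon–Fri): 10 × 5 = 50.
The 2 extra days are Thu, Fri — 2 of them qualify.
Total: 50 + 2 = 52.
Holidays: June 17, 1921 (Fri); June 28, 1921 (Tue); July 7, 1921 (Thu); July 14, 1921 (Thu); July 24, 1921 (Sun); August 4, 1921 (Thu).
5 of the 6 holidays fall on weekdays; the rest are weekends and were already excluded.
Business days: 52 − 5 = 47.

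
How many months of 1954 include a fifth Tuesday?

4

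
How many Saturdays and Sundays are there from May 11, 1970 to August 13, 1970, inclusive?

May 11, 1970 is a Monday.
The range spans 95 days (inclusive of both endpoints).
95 = 7 × 13 + 4, so there are 13 full weeks plus 4 extra days.
Each full week contributes 2 weekend days (Sat, Sun): 13 × 2 = 26.
The 4 extra days are Mon, Tue, Wed, Thu — none qualify.
Total: 26 + 0 = 26.

26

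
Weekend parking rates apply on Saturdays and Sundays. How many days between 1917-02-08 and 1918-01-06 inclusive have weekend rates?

96

1917-02-08 is a Thursday.
The range spans 333 days (inclusive of both endpoints).
333 = 7 × 47 + 4, so there are 47 full weeks plus 4 extra days.
Each full week contributes 2 weekend days (Sat, Sun): 47 × 2 = 94.
The 4 extra days are Thu, Fri, Sat, Sun — 2 of them qualify.
Total: 94 + 2 = 96.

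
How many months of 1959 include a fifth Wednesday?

4

A month has five Wednesdays exactly when Wednesday falls within its first (length − 28) days.
Jan: 31 days, starts Thu → 5 of Thu, Fri, Sat
Feb: 28 days, starts Sun → 5 of (none)
Mar: 31 days, starts Sun → 5 of Sun, Mon, Tue
Apr: 30 days, starts Wed → 5 of Wed, Thu ✓
May: 31 days, starts Fri → 5 of Fri, Sat, Sun
Jun: 30 days, starts Mon → 5 of Mon, Tue
Jul: 31 days, starts Wed → 5 of Wed, Thu, Fri ✓
Aug: 31 days, starts Sat → 5 of Sat, Sun, Mon
Sep: 30 days, starts Tue → 5 of Tue, Wed ✓
Oct: 31 days, starts Thu → 5 of Thu, Fri, Sat
Nov: 30 days, starts Sun → 5 of Sun, Mon
Dec: 31 days, starts Tue → 5 of Tue, Wed, Thu ✓
Months with five Wednesdays: Apr, Jul, Sep, Dec.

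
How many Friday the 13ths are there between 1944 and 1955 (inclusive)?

19

Friday-the-13ths by year:
1944: Oct
1945: Apr, Jul
1946: Sep, Dec
1947: Jun
1948: Feb, Aug
1949: May
1950: Jan, Oct
1951: Apr, Jul
1952: Jun
1953: Feb, Mar, Nov
1954: Aug
1955: May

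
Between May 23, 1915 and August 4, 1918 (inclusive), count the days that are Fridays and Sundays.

335

May 23, 1915 is a Sunday.
From May 23, 1915 to August 4, 1918 is 1170 days inclusive.
1170 = 7 × 167 + 1, so there are 167 full weeks plus 1 extra day.
Each full week contributes 2 days from the set (Fri, Sun): 167 × 2 = 334.
The 1 extra day is Sunday — 1 of them qualifies.
Total: 334 + 1 = 335.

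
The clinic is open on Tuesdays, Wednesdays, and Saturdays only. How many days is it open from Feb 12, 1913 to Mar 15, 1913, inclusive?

14

Feb 12, 1913 is a Wednesday.
That's 32 days from start to end, counting both.
32 = 7 × 4 + 4, so there are 4 full weeks plus 4 extra days.
Each full week contributes 3 days from the set (Tue, Wed, Sat): 4 × 3 = 12.
The 4 extra days are Wed, Thu, Fri, Sat — 2 of them qualify.
Total: 12 + 2 = 14.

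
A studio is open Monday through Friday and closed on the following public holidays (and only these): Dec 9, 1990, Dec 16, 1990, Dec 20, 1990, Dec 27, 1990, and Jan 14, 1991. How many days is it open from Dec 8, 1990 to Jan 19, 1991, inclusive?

27

Dec 8, 1990 is a Saturday.
From Dec 8, 1990 to Jan 19, 1991 is 43 days inclusive.
43 = 7 × 6 + 1, so there are 6 full weeks plus 1 extra day.
Each full week contributes 5 weekdays (Mon–Fri): 6 × 5 = 30.
The 1 extra day is Sat — none qualify.
Total: 30 + 0 = 30.
Holidays: Dec 9, 1990 (Sun); Dec 16, 1990 (Sun); Dec 20, 1990 (Thu); Dec 27, 1990 (Thu); Jan 14, 1991 (Mon).
3 of the 5 holidays fall on weekdays; the rest are weekends and were already excluded.
Business days: 30 − 3 = 27.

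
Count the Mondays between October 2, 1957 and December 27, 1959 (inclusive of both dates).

October 2, 1957 is a Wednesday.
The range spans 817 days (inclusive of both endpoints).
817 = 7 × 116 + 5, so there are 116 full weeks plus 5 extra days.
Each full week contributes one Monday: 116 so far.
The 5 extra days are Wed, Thu, Fri, Sat, Sun — none qualify.
Total: 116 + 0 = 116.

116 Mondays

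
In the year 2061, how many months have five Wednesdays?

A month has five Wednesdays exactly when Wednesday falls within its first (length − 28) days.
Jan: 31 days, starts Sat → 5 of Sat, Sun, Mon
Feb: 28 days, starts Tue → 5 of (none)
Mar: 31 days, starts Tue → 5 of Tue, Wed, Thu ✓
Apr: 30 days, starts Fri → 5 of Fri, Sat
May: 31 days, starts Sun → 5 of Sun, Mon, Tue
Jun: 30 days, starts Wed → 5 of Wed, Thu ✓
Jul: 31 days, starts Fri → 5 of Fri, Sat, Sun
Aug: 31 days, starts Mon → 5 of Mon, Tue, Wed ✓
Sep: 30 days, starts Thu → 5 of Thu, Fri
Oct: 31 days, starts Sat → 5 of Sat, Sun, Mon
Nov: 30 days, starts Tue → 5 of Tue, Wed ✓
Dec: 31 days, starts Thu → 5 of Thu, Fri, Sat
Months with five Wednesdays: Mar, Jun, Aug, Nov.

4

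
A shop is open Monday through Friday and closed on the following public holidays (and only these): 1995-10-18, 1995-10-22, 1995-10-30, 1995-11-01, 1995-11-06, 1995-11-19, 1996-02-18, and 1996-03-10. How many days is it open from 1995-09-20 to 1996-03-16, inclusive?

124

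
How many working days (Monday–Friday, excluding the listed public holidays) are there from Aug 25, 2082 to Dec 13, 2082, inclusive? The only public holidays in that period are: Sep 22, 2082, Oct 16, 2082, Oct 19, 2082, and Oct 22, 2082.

75 working days

Aug 25, 2082 is a Tuesday.
From Aug 25, 2082 to Dec 13, 2082 is 111 days inclusive.
111 = 7 × 15 + 6, so there are 15 full weeks plus 6 extra days.
Each full week contributes 5 weekdays (Mon–Fri): 15 × 5 = 75.
The 6 extra days are Tuesday, Wednesday, Thursday, Friday, Saturday, Sunday — 4 of them qualify.
Total: 75 + 4 = 79.
Holidays: Sep 22, 2082 (Tue); Oct 16, 2082 (Fri); Oct 19, 2082 (Mon); Oct 22, 2082 (Thu).
All 4 holidays fall on weekdays, so subtract 4.
Business days: 79 − 4 = 75.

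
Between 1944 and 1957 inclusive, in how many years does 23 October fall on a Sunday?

2

Day of week of October 23 in each year:
1944: Mon, 1945: Tue, 1946: Wed, 1947: Thu, 1948: Sat, 1949: Sun ✓, 1950: Mon, 1951: Tue, 1952: Thu, 1953: Fri, 1954: Sat, 1955: Sun ✓, 1956: Tue, 1957: Wed
Sundays: 1949, 1955.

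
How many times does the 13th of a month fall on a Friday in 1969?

1

The 13th falls on a Friday when the month's 13th has weekday Fri.
Jan 13 is Mon; Feb 13 is Thu; Mar 13 is Thu; Apr 13 is Sun; May 13 is Tue; Jun 13 is Fri ✓; Jul 13 is Sun; Aug 13 is Wed; Sep 13 is Sat; Oct 13 is Mon; Nov 13 is Thu; Dec 13 is Sat.
Friday the 13ths: Jun.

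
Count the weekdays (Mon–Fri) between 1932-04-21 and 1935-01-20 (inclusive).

717

1932-04-21 is a Thursday.
From 1932-04-21 to 1935-01-20 is 1005 days inclusive.
1005 = 7 × 143 + 4, so there are 143 full weeks plus 4 extra days.
Each full week contributes 5 weekdays (Mon–Fri): 143 × 5 = 715.
The 4 extra days are Thu, Fri, Sat, Sun — 2 of them qualify.
Total: 715 + 2 = 717.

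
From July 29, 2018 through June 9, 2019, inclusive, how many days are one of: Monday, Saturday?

90

July 29, 2018 is a Sunday.
That's 316 days from start to end, counting both.
316 = 7 × 45 + 1, so there are 45 full weeks plus 1 extra day.
Each full week contributes 2 days from the set (Mon, Sat): 45 × 2 = 90.
The 1 extra day is Sun — none qualify.
Total: 90 + 0 = 90.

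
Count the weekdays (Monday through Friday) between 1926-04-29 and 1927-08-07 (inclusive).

1926-04-29 is a Thursday.
That's 466 days from start to end, counting both.
466 = 7 × 66 + 4, so there are 66 full weeks plus 4 extra days.
Each full week contributes 5 weekdays (Mon–Fri): 66 × 5 = 330.
The 4 extra days are Thursday, Friday, Saturday, Sunday — 2 of them qualify.
Total: 330 + 2 = 332.

332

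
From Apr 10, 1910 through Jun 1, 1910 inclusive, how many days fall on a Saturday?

7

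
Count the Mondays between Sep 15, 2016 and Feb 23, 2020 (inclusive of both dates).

179

Sep 15, 2016 is a Thursday.
From Sep 15, 2016 to Feb 23, 2020 is 1257 days inclusive.
1257 = 7 × 179 + 4, so there are 179 full weeks plus 4 extra days.
Each full week contributes one Monday: 179 so far.
The 4 extra days are Thursday, Friday, Saturday, Sunday — none qualify.
Total: 179 + 0 = 179.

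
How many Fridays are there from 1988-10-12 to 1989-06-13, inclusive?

35 Fridays

1988-10-12 is a Wednesday.
From 1988-10-12 to 1989-06-13 is 245 days inclusive.
245 = 7 × 35, so the span is exactly 35 full weeks.
Each full week contributes one Friday: 35 so far.
Total: 35.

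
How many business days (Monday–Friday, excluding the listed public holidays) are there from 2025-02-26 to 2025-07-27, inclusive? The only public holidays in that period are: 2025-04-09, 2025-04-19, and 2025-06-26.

106 business days

2025-02-26 is a Wednesday.
From 2025-02-26 to 2025-07-27 is 152 days inclusive.
152 = 7 × 21 + 5, so there are 21 full weeks plus 5 extra days.
Each full week contributes 5 weekdays (Mon–Fri): 21 × 5 = 105.
The 5 extra days are Wed, Thu, Fri, Sat, Sun — 3 of them qualify.
Total: 105 + 3 = 108.
Holidays: 2025-04-09 (Wed); 2025-04-19 (Sat); 2025-06-26 (Thu).
2 of the 3 holidays fall on weekdays; the rest are weekends and were already excluded.
Business days: 108 − 2 = 106.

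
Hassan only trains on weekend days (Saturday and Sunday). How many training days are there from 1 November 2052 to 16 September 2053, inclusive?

92

1 November 2052 is a Friday.
The range spans 320 days (inclusive of both endpoints).
320 = 7 × 45 + 5, so there are 45 full weeks plus 5 extra days.
Each full week contributes 2 weekend days (Sat, Sun): 45 × 2 = 90.
The 5 extra days are Fri, Sat, Sun, Mon, Tue — 2 of them qualify.
Total: 90 + 2 = 92.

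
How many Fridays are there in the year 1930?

52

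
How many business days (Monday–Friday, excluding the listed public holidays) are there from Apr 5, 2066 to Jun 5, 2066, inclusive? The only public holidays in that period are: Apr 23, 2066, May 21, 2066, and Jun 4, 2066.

42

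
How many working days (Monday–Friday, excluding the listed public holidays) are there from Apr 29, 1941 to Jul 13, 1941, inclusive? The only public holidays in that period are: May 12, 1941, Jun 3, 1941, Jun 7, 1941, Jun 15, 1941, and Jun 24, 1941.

Apr 29, 1941 is a Tuesday.
The range spans 76 days (inclusive of both endpoints).
76 = 7 × 10 + 6, so there are 10 full weeks plus 6 extra days.
Each full week contributes 5 weekdays (Mon–Fri): 10 × 5 = 50.
The 6 extra days are Tuesday, Wednesday, Thursday, Friday, Saturday, Sunday — 4 of them qualify.
Total: 50 + 4 = 54.
Holidays: May 12, 1941 (Mon); Jun 3, 1941 (Tue); Jun 7, 1941 (Sat); Jun 15, 1941 (Sun); Jun 24, 1941 (Tue).
3 of the 5 holidays fall on weekdays; the rest are weekends and were already excluded.
Business days: 54 − 3 = 51.

51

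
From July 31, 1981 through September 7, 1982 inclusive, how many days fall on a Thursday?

57 Thursdays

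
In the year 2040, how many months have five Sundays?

5

A month has five Sundays exactly when Sunday falls within its first (length − 28) days.
Jan: 31 days, starts Sun → 5 of Sun, Mon, Tue ✓
Feb: 29 days, starts Wed → 5 of Wed
Mar: 31 days, starts Thu → 5 of Thu, Fri, Sat
Apr: 30 days, starts Sun → 5 of Sun, Mon ✓
May: 31 days, starts Tue → 5 of Tue, Wed, Thu
Jun: 30 days, starts Fri → 5 of Fri, Sat
Jul: 31 days, starts Sun → 5 of Sun, Mon, Tue ✓
Aug: 31 days, starts Wed → 5 of Wed, Thu, Fri
Sep: 30 days, starts Sat → 5 of Sat, Sun ✓
Oct: 31 days, starts Mon → 5 of Mon, Tue, Wed
Nov: 30 days, starts Thu → 5 of Thu, Fri
Dec: 31 days, starts Sat → 5 of Sat, Sun, Mon ✓
Months with five Sundays: Jan, Apr, Jul, Sep, Dec.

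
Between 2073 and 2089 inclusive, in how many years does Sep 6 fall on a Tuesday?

2

Day of week of September 6 in each year:
2073: Wed, 2074: Thu, 2075: Fri, 2076: Sun, 2077: Mon, 2078: Tue ✓, 2079: Wed, 2080: Fri, 2081: Sat, 2082: Sun, 2083: Mon, 2084: Wed, 2085: Thu, 2086: Fri, 2087: Sat, 2088: Mon, 2089: Tue ✓
Tuesdays: 2078, 2089.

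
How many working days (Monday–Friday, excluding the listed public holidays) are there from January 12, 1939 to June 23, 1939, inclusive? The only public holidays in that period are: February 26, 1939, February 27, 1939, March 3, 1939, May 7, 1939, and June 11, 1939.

January 12, 1939 is a Thursday.
From January 12, 1939 to June 23, 1939 is 163 days inclusive.
163 = 7 × 23 + 2, so there are 23 full weeks plus 2 extra days.
Each full week contributes 5 weekdays (Mon–Fri): 23 × 5 = 115.
The 2 extra days are Thu, Fri — 2 of them qualify.
Total: 115 + 2 = 117.
Holidays: February 26, 1939 (Sun); February 27, 1939 (Mon); March 3, 1939 (Fri); May 7, 1939 (Sun); June 11, 1939 (Sun).
2 of the 5 holidays fall on weekdays; the rest are weekends and were already excluded.
Business days: 117 − 2 = 115.

115 working days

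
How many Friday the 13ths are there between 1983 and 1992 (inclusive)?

Friday-the-13ths by year:
1983: May
1984: Jan, Apr, Jul
1985: Sep, Dec
1986: Jun
1987: Feb, Mar, Nov
1988: May
1989: Jan, Oct
1990: Apr, Jul
1991: Sep, Dec
1992: Mar, Nov

19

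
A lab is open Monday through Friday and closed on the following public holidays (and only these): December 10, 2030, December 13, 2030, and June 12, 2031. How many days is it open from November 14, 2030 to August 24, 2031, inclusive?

November 14, 2030 is a Thursday.
That's 284 days from start to end, counting both.
284 = 7 × 40 + 4, so there are 40 full weeks plus 4 extra days.
Each full week contributes 5 weekdays (Mon–Fri): 40 × 5 = 200.
The 4 extra days are Thursday, Friday, Saturday, Sunday — 2 of them qualify.
Total: 200 + 2 = 202.
Holidays: December 10, 2030 (Tue); December 13, 2030 (Fri); June 12, 2031 (Thu).
All 3 holidays fall on weekdays, so subtract 3.
Business days: 202 − 3 = 199.

199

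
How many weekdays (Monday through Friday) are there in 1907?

1 January 1907 is a Tuesday.
From 1 January 1907 to 31 December 1907 is 365 days inclusive.
365 = 7 × 52 + 1, so there are 52 full weeks plus 1 extra day.
Each full week contributes 5 weekdays (Mon–Fri): 52 × 5 = 260.
The 1 extra day is Tuesday — 1 of them qualifies.
Total: 260 + 1 = 261.

261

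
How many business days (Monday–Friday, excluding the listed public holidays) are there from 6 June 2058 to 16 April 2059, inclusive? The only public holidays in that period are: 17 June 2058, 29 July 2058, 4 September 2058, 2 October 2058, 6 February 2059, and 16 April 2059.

6 June 2058 is a Thursday.
From 6 June 2058 to 16 April 2059 is 315 days inclusive.
315 = 7 × 45, so the span is exactly 45 full weeks.
Each full week contributes 5 weekdays (Mon–Fri): 45 × 5 = 225.
Total: 225.
Holidays: 17 June 2058 (Mon); 29 July 2058 (Mon); 4 September 2058 (Wed); 2 October 2058 (Wed); 6 February 2059 (Thu); 16 April 2059 (Wed).
All 6 holidays fall on weekdays, so subtract 6.
Business days: 225 − 6 = 219.

219 business days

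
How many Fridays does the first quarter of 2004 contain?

13

Jan 1, 2004 is a Thursday.
The range spans 91 days (inclusive of both endpoints).
91 = 7 × 13, so the span is exactly 13 full weeks.
Each full week contributes one Friday: 13 so far.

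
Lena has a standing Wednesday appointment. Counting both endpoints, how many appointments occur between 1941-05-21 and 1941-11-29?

1941-05-21 is a Wednesday.
That's 193 days from start to end, counting both.
193 = 7 × 27 + 4, so there are 27 full weeks plus 4 extra days.
Each full week contributes one Wednesday: 27 so far.
The 4 extra days are Wed, Thu, Fri, Sat — 1 of them qualifies.
Total: 27 + 1 = 28.

28 Wednesdays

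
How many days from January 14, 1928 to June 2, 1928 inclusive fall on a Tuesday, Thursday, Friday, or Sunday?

January 14, 1928 is a Saturday.
That's 141 days from start to end, counting both.
141 = 7 × 20 + 1, so there are 20 full weeks plus 1 extra day.
Each full week contributes 4 days from the set (Tue, Thu, Fri, Sun): 20 × 4 = 80.
The 1 extra day is Saturday — none qualify.
Total: 80 + 0 = 80.

80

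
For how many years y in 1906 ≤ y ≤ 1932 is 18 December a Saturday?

4

Day of week of December 18 in each year:
1906: Tue, 1907: Wed, 1908: Fri, 1909: Sat ✓, 1910: Sun, 1911: Mon, 1912: Wed, 1913: Thu, 1914: Fri, 1915: Sat ✓, 1916: Mon, 1917: Tue, 1918: Wed, 1919: Thu, 1920: Sat ✓, 1921: Sun, 1922: Mon, 1923: Tue, 1924: Thu, 1925: Fri, 1926: Sat ✓, 1927: Sun, 1928: Tue, 1929: Wed, 1930: Thu, 1931: Fri, 1932: Sun
Saturdays: 1909, 1915, 1920, 1926.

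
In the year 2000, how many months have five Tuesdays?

4

A month has five Tuesdays exactly when Tuesday falls within its first (length − 28) days.
Jan: 31 days, starts Sat → 5 of Sat, Sun, Mon
Feb: 29 days, starts Tue → 5 of Tue ✓
Mar: 31 days, starts Wed → 5 of Wed, Thu, Fri
Apr: 30 days, starts Sat → 5 of Sat, Sun
May: 31 days, starts Mon → 5 of Mon, Tue, Wed ✓
Jun: 30 days, starts Thu → 5 of Thu, Fri
Jul: 31 days, starts Sat → 5 of Sat, Sun, Mon
Aug: 31 days, starts Tue → 5 of Tue, Wed, Thu ✓
Sep: 30 days, starts Fri → 5 of Fri, Sat
Oct: 31 days, starts Sun → 5 of Sun, Mon, Tue ✓
Nov: 30 days, starts Wed → 5 of Wed, Thu
Dec: 31 days, starts Fri → 5 of Fri, Sat, Sun
Months with five Tuesdays: Feb, May, Aug, Oct.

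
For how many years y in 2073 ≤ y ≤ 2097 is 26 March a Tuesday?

Day of week of March 26 in each year:
2073: Sun, 2074: Mon, 2075: Tue ✓, 2076: Thu, 2077: Fri, 2078: Sat, 2079: Sun, 2080: Tue ✓, 2081: Wed, 2082: Thu, 2083: Fri, 2084: Sun, 2085: Mon, 2086: Tue ✓, 2087: Wed, 2088: Fri, 2089: Sat, 2090: Sun, 2091: Mon, 2092: Wed, 2093: Thu, 2094: Fri, 2095: Sat, 2096: Mon, 2097: Tue ✓
Tuesdays: 2075, 2080, 2086, 2097.

4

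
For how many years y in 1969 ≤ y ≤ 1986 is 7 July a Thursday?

2

Day of week of July 7 in each year:
1969: Mon, 1970: Tue, 1971: Wed, 1972: Fri, 1973: Sat, 1974: Sun, 1975: Mon, 1976: Wed, 1977: Thu ✓, 1978: Fri, 1979: Sat, 1980: Mon, 1981: Tue, 1982: Wed, 1983: Thu ✓, 1984: Sat, 1985: Sun, 1986: Mon
Thursdays: 1977, 1983.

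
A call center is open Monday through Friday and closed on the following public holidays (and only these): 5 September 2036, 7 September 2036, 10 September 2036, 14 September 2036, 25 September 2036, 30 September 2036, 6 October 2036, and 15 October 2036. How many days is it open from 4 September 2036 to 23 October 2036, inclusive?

30 working days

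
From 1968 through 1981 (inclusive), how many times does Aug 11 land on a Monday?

3

Day of week of August 11 in each year:
1968: Sun, 1969: Mon ✓, 1970: Tue, 1971: Wed, 1972: Fri, 1973: Sat, 1974: Sun, 1975: Mon ✓, 1976: Wed, 1977: Thu, 1978: Fri, 1979: Sat, 1980: Mon ✓, 1981: Tue
Mondays: 1969, 1975, 1980.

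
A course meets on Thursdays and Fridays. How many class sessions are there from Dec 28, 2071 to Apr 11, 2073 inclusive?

Dec 28, 2071 is a Monday.
From Dec 28, 2071 to Apr 11, 2073 is 471 days inclusive.
471 = 7 × 67 + 2, so there are 67 full weeks plus 2 extra days.
Each full week contributes 2 days from the set (Thu, Fri): 67 × 2 = 134.
The 2 extra days are Mon, Tue — none qualify.
Total: 134 + 0 = 134.

134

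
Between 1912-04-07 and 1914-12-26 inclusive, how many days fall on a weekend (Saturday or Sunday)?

284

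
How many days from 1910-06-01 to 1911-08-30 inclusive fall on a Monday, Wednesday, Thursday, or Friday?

261

1910-06-01 is a Wednesday.
From 1910-06-01 to 1911-08-30 is 456 days inclusive.
456 = 7 × 65 + 1, so there are 65 full weeks plus 1 extra day.
Each full week contributes 4 days from the set (Mon, Wed, Thu, Fri): 65 × 4 = 260.
The 1 extra day is Wed — 1 of them qualifies.
Total: 260 + 1 = 261.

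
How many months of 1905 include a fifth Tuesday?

4

A month has five Tuesdays exactly when Tuesday falls within its first (length − 28) days.
Jan: 31 days, starts Sun → 5 of Sun, Mon, Tue ✓
Feb: 28 days, starts Wed → 5 of (none)
Mar: 31 days, starts Wed → 5 of Wed, Thu, Fri
Apr: 30 days, starts Sat → 5 of Sat, Sun
May: 31 days, starts Mon → 5 of Mon, Tue, Wed ✓
Jun: 30 days, starts Thu → 5 of Thu, Fri
Jul: 31 days, starts Sat → 5 of Sat, Sun, Mon
Aug: 31 days, starts Tue → 5 of Tue, Wed, Thu ✓
Sep: 30 days, starts Fri → 5 of Fri, Sat
Oct: 31 days, starts Sun → 5 of Sun, Mon, Tue ✓
Nov: 30 days, starts Wed → 5 of Wed, Thu
Dec: 31 days, starts Fri → 5 of Fri, Sat, Sun
Months with five Tuesdays: Jan, May, Aug, Oct.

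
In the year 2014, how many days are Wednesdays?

53

January 1, 2014 is a Wednesday.
That's 365 days from start to end, counting both.
365 = 7 × 52 + 1, so there are 52 full weeks plus 1 extra day.
Each full week contributes one Wednesday: 52 so far.
The 1 extra day is Wednesday — 1 of them qualifies.
Total: 52 + 1 = 53.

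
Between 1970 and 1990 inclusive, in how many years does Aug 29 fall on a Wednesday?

4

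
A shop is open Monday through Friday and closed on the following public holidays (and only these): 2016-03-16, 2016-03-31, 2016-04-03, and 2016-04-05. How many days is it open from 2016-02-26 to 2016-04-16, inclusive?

2016-02-26 is a Friday.
That's 51 days from start to end, counting both.
51 = 7 × 7 + 2, so there are 7 full weeks plus 2 extra days.
Each full week contributes 5 weekdays (Mon–Fri): 7 × 5 = 35.
The 2 extra days are Fri, Sat — 1 of them qualifies.
Total: 35 + 1 = 36.
Holidays: 2016-03-16 (Wed); 2016-03-31 (Thu); 2016-04-03 (Sun); 2016-04-05 (Tue).
3 of the 4 holidays fall on weekdays; the rest are weekends and were already excluded.
Business days: 36 − 3 = 33.

33 business days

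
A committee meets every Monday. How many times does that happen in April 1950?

4

1 April 1950 is a Saturday.
The range spans 30 days (inclusive of both endpoints).
30 = 7 × 4 + 2, so there are 4 full weeks plus 2 extra days.
Each full week contributes one Monday: 4 so far.
The 2 extra days are Saturday, Sunday — none qualify.
Total: 4 + 0 = 4.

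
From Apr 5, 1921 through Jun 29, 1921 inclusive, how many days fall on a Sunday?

12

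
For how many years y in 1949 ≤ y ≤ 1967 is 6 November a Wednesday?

2

Day of week of November 6 in each year:
1949: Sun, 1950: Mon, 1951: Tue, 1952: Thu, 1953: Fri, 1954: Sat, 1955: Sun, 1956: Tue, 1957: Wed ✓, 1958: Thu, 1959: Fri, 1960: Sun, 1961: Mon, 1962: Tue, 1963: Wed ✓, 1964: Fri, 1965: Sat, 1966: Sun, 1967: Mon
Wednesdays: 1957, 1963.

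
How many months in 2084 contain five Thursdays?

A month has five Thursdays exactly when Thursday falls within its first (length − 28) days.
Jan: 31 days, starts Sat → 5 of Sat, Sun, Mon
Feb: 29 days, starts Tue → 5 of Tue
Mar: 31 days, starts Wed → 5 of Wed, Thu, Fri ✓
Apr: 30 days, starts Sat → 5 of Sat, Sun
May: 31 days, starts Mon → 5 of Mon, Tue, Wed
Jun: 30 days, starts Thu → 5 of Thu, Fri ✓
Jul: 31 days, starts Sat → 5 of Sat, Sun, Mon
Aug: 31 days, starts Tue → 5 of Tue, Wed, Thu ✓
Sep: 30 days, starts Fri → 5 of Fri, Sat
Oct: 31 days, starts Sun → 5 of Sun, Mon, Tue
Nov: 30 days, starts Wed → 5 of Wed, Thu ✓
Dec: 31 days, starts Fri → 5 of Fri, Sat, Sun
Months with five Thursdays: Mar, Jun, Aug, Nov.

4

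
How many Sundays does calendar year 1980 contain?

52

Jan 1, 1980 is a Tuesday.
From Jan 1, 1980 to Dec 31, 1980 is 366 days inclusive.
366 = 7 × 52 + 2, so there are 52 full weeks plus 2 extra days.
Each full week contributes one Sunday: 52 so far.
The 2 extra days are Tue, Wed — none qualify.
Total: 52 + 0 = 52.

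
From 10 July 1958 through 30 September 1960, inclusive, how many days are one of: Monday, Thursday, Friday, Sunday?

466

10 July 1958 is a Thursday.
That's 814 days from start to end, counting both.
814 = 7 × 116 + 2, so there are 116 full weeks plus 2 extra days.
Each full week contributes 4 days from the set (Mon, Thu, Fri, Sun): 116 × 4 = 464.
The 2 extra days are Thu, Fri — 2 of them qualify.
Total: 464 + 2 = 466.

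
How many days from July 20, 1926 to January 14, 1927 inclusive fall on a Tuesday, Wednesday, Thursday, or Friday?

104

July 20, 1926 is a Tuesday.
From July 20, 1926 to January 14, 1927 is 179 days inclusive.
179 = 7 × 25 + 4, so there are 25 full weeks plus 4 extra days.
Each full week contributes 4 days from the set (Tue, Wed, Thu, Fri): 25 × 4 = 100.
The 4 extra days are Tue, Wed, Thu, Fri — 4 of them qualify.
Total: 100 + 4 = 104.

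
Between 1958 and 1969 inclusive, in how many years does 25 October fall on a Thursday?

1

Day of week of October 25 in each year:
1958: Sat, 1959: Sun, 1960: Tue, 1961: Wed, 1962: Thu ✓, 1963: Fri, 1964: Sun, 1965: Mon, 1966: Tue, 1967: Wed, 1968: Fri, 1969: Sat
Thursdays: 1962.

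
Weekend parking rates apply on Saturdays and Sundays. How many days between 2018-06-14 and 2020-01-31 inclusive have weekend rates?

2018-06-14 is a Thursday.
That's 597 days from start to end, counting both.
597 = 7 × 85 + 2, so there are 85 full weeks plus 2 extra days.
Each full week contributes 2 weekend days (Sat, Sun): 85 × 2 = 170.
The 2 extra days are Thu, Fri — none qualify.
Total: 170 + 0 = 170.

170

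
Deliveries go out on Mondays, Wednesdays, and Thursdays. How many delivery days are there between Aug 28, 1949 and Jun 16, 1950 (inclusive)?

Aug 28, 1949 is a Sunday.
From Aug 28, 1949 to Jun 16, 1950 is 293 days inclusive.
293 = 7 × 41 + 6, so there are 41 full weeks plus 6 extra days.
Each full week contributes 3 days from the set (Mon, Wed, Thu): 41 × 3 = 123.
The 6 extra days are Sunday, Monday, Tuesday, Wednesday, Thursday, Friday — 3 of them qualify.
Total: 123 + 3 = 126.

126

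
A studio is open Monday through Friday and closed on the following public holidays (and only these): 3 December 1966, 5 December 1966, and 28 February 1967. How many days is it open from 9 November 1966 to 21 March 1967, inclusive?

93 business days

9 November 1966 is a Wednesday.
That's 133 days from start to end, counting both.
133 = 7 × 19, so the span is exactly 19 full weeks.
Each full week contributes 5 weekdays (Mon–Fri): 19 × 5 = 95.
Total: 95.
Holidays: 3 December 1966 (Sat); 5 December 1966 (Mon); 28 February 1967 (Tue).
2 of the 3 holidays fall on weekdays; the rest are weekends and were already excluded.
Business days: 95 − 2 = 93.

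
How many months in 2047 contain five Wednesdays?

4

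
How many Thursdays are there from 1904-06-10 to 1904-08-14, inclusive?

1904-06-10 is a Friday.
The range spans 66 days (inclusive of both endpoints).
66 = 7 × 9 + 3, so there are 9 full weeks plus 3 extra days.
Each full week contributes one Thursday: 9 so far.
The 3 extra days are Fri, Sat, Sun — none qualify.
Total: 9 + 0 = 9.

9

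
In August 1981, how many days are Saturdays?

5

August 1, 1981 is a Saturday.
From August 1, 1981 to August 31, 1981 is 31 days inclusive.
31 = 7 × 4 + 3, so there are 4 full weeks plus 3 extra days.
Each full week contributes one Saturday: 4 so far.
The 3 extra days are Saturday, Sunday, Monday — 1 of them qualifies.
Total: 4 + 1 = 5.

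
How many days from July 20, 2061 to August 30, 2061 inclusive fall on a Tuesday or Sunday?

July 20, 2061 is a Wednesday.
The range spans 42 days (inclusive of both endpoints).
42 = 7 × 6, so the span is exactly 6 full weeks.
Each full week contributes 2 days from the set (Tue, Sun): 6 × 2 = 12.
Total: 12.

12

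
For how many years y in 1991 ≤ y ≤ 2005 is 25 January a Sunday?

2

Day of week of January 25 in each year:
1991: Fri, 1992: Sat, 1993: Mon, 1994: Tue, 1995: Wed, 1996: Thu, 1997: Sat, 1998: Sun ✓, 1999: Mon, 2000: Tue, 2001: Thu, 2002: Fri, 2003: Sat, 2004: Sun ✓, 2005: Tue
Sundays: 1998, 2004.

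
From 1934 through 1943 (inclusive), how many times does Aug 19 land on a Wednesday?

2

Day of week of August 19 in each year:
1934: Sun, 1935: Mon, 1936: Wed ✓, 1937: Thu, 1938: Fri, 1939: Sat, 1940: Mon, 1941: Tue, 1942: Wed ✓, 1943: Thu
Wednesdays: 1936, 1942.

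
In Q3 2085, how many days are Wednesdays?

13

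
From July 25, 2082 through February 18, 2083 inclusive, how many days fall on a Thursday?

July 25, 2082 is a Saturday.
From July 25, 2082 to February 18, 2083 is 209 days inclusive.
209 = 7 × 29 + 6, so there are 29 full weeks plus 6 extra days.
Each full week contributes one Thursday: 29 so far.
The 6 extra days are Saturday, Sunday, Monday, Tuesday, Wednesday, Thursday — 1 of them qualifies.
Total: 29 + 1 = 30.

30 Thursdays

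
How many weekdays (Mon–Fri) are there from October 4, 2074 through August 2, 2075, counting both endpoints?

217 weekdays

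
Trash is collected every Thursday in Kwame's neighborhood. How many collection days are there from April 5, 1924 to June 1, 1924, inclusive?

April 5, 1924 is a Saturday.
That's 58 days from start to end, counting both.
58 = 7 × 8 + 2, so there are 8 full weeks plus 2 extra days.
Each full week contributes one Thursday: 8 so far.
The 2 extra days are Saturday, Sunday — none qualify.
Total: 8 + 0 = 8.

8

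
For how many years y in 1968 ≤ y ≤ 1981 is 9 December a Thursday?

Day of week of December 9 in each year:
1968: Mon, 1969: Tue, 1970: Wed, 1971: Thu ✓, 1972: Sat, 1973: Sun, 1974: Mon, 1975: Tue, 1976: Thu ✓, 1977: Fri, 1978: Sat, 1979: Sun, 1980: Tue, 1981: Wed
Thursdays: 1971, 1976.

2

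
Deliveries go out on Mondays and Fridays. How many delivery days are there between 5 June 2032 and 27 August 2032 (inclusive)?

24

5 June 2032 is a Saturday.
That's 84 days from start to end, counting both.
84 = 7 × 12, so the span is exactly 12 full weeks.
Each full week contributes 2 days from the set (Mon, Fri): 12 × 2 = 24.
Total: 24.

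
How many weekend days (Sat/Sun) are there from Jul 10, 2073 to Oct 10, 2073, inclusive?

26

Jul 10, 2073 is a Monday.
From Jul 10, 2073 to Oct 10, 2073 is 93 days inclusive.
93 = 7 × 13 + 2, so there are 13 full weeks plus 2 extra days.
Each full week contributes 2 weekend days (Sat, Sun): 13 × 2 = 26.
The 2 extra days are Monday, Tuesday — none qualify.
Total: 26 + 0 = 26.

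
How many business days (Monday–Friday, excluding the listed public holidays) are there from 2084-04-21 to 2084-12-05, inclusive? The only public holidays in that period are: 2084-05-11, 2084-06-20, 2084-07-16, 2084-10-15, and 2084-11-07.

160 business days

2084-04-21 is a Friday.
From 2084-04-21 to 2084-12-05 is 229 days inclusive.
229 = 7 × 32 + 5, so there are 32 full weeks plus 5 extra days.
Each full week contributes 5 weekdays (Mon–Fri): 32 × 5 = 160.
The 5 extra days are Fri, Sat, Sun, Mon, Tue — 3 of them qualify.
Total: 160 + 3 = 163.
Holidays: 2084-05-11 (Thu); 2084-06-20 (Tue); 2084-07-16 (Sun); 2084-10-15 (Sun); 2084-11-07 (Tue).
3 of the 5 holidays fall on weekdays; the rest are weekends and were already excluded.
Business days: 163 − 3 = 160.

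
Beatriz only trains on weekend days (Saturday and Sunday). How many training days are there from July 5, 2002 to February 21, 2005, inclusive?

July 5, 2002 is a Friday.
From July 5, 2002 to February 21, 2005 is 963 days inclusive.
963 = 7 × 137 + 4, so there are 137 full weeks plus 4 extra days.
Each full week contributes 2 weekend days (Sat, Sun): 137 × 2 = 274.
The 4 extra days are Fri, Sat, Sun, Mon — 2 of them qualify.
Total: 274 + 2 = 276.

276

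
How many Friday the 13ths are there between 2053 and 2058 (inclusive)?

10

Friday-the-13ths by year:
2053: Jun
2054: Feb, Mar, Nov
2055: Aug
2056: Oct
2057: Apr, Jul
2058: Sep, Dec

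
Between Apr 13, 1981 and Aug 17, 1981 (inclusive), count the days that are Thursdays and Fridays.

36

Apr 13, 1981 is a Monday.
The range spans 127 days (inclusive of both endpoints).
127 = 7 × 18 + 1, so there are 18 full weeks plus 1 extra day.
Each full week contributes 2 days from the set (Thu, Fri): 18 × 2 = 36.
The 1 extra day is Mon — none qualify.
Total: 36 + 0 = 36.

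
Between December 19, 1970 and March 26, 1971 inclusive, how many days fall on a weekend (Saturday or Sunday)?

December 19, 1970 is a Saturday.
The range spans 98 days (inclusive of both endpoints).
98 = 7 × 14, so the span is exactly 14 full weeks.
Each full week contributes 2 weekend days (Sat, Sun): 14 × 2 = 28.
Total: 28.

28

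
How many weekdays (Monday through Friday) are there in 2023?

260

January 1, 2023 is a Sunday.
From January 1, 2023 to December 31, 2023 is 365 days inclusive.
365 = 7 × 52 + 1, so there are 52 full weeks plus 1 extra day.
Each full week contributes 5 weekdays (Mon–Fri): 52 × 5 = 260.
The 1 extra day is Sun — none qualify.
Total: 260 + 0 = 260.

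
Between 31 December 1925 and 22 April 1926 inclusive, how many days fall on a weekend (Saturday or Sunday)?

32

31 December 1925 is a Thursday.
From 31 December 1925 to 22 April 1926 is 113 days inclusive.
113 = 7 × 16 + 1, so there are 16 full weeks plus 1 extra day.
Each full week contributes 2 weekend days (Sat, Sun): 16 × 2 = 32.
The 1 extra day is Thu — none qualify.
Total: 32 + 0 = 32.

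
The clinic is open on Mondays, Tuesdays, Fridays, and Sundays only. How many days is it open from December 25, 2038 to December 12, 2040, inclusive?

411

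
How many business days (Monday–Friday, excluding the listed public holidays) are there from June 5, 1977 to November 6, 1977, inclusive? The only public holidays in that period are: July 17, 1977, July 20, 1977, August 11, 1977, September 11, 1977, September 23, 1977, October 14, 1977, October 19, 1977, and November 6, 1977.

June 5, 1977 is a Sunday.
That's 155 days from start to end, counting both.
155 = 7 × 22 + 1, so there are 22 full weeks plus 1 extra day.
Each full week contributes 5 weekdays (Mon–Fri): 22 × 5 = 110.
The 1 extra day is Sunday — none qualify.
Total: 110 + 0 = 110.
Holidays: July 17, 1977 (Sun); July 20, 1977 (Wed); August 11, 1977 (Thu); September 11, 1977 (Sun); September 23, 1977 (Fri); October 14, 1977 (Fri); October 19, 1977 (Wed); November 6, 1977 (Sun).
5 of the 8 holidays fall on weekdays; the rest are weekends and were already excluded.
Business days: 110 − 5 = 105.

105 business days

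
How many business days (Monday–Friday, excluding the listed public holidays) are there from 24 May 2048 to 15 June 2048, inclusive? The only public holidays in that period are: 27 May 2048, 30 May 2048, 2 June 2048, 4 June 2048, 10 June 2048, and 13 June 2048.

12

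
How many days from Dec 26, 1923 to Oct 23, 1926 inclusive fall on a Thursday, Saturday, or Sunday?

443

Dec 26, 1923 is a Wednesday.
From Dec 26, 1923 to Oct 23, 1926 is 1033 days inclusive.
1033 = 7 × 147 + 4, so there are 147 full weeks plus 4 extra days.
Each full week contributes 3 days from the set (Thu, Sat, Sun): 147 × 3 = 441.
The 4 extra days are Wednesday, Thursday, Friday, Saturday — 2 of them qualify.
Total: 441 + 2 = 443.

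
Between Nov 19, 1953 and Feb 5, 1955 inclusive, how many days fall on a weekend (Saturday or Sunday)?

Nov 19, 1953 is a Thursday.
From Nov 19, 1953 to Feb 5, 1955 is 444 days inclusive.
444 = 7 × 63 + 3, so there are 63 full weeks plus 3 extra days.
Each full week contributes 2 weekend days (Sat, Sun): 63 × 2 = 126.
The 3 extra days are Thu, Fri, Sat — 1 of them qualifies.
Total: 126 + 1 = 127.

127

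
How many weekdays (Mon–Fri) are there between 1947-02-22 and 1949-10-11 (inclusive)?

687

1947-02-22 is a Saturday.
The range spans 963 days (inclusive of both endpoints).
963 = 7 × 137 + 4, so there are 137 full weeks plus 4 extra days.
Each full week contributes 5 weekdays (Mon–Fri): 137 × 5 = 685.
The 4 extra days are Saturday, Sunday, Monday, Tuesday — 2 of them qualify.
Total: 685 + 2 = 687.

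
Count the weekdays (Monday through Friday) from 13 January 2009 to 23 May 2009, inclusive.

94 weekdays

13 January 2009 is a Tuesday.
That's 131 days from start to end, counting both.
131 = 7 × 18 + 5, so there are 18 full weeks plus 5 extra days.
Each full week contributes 5 weekdays (Mon–Fri): 18 × 5 = 90.
The 5 extra days are Tue, Wed, Thu, Fri, Sat — 4 of them qualify.
Total: 90 + 4 = 94.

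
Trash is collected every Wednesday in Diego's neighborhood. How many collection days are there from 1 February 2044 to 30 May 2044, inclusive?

1 February 2044 is a Monday.
The range spans 120 days (inclusive of both endpoints).
120 = 7 × 17 + 1, so there are 17 full weeks plus 1 extra day.
Each full week contributes one Wednesday: 17 so far.
The 1 extra day is Monday — none qualify.
Total: 17 + 0 = 17.

17 Wednesdays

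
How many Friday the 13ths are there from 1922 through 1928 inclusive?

13

Friday-the-13ths by year:
1922: Jan, Oct
1923: Apr, Jul
1924: Jun
1925: Feb, Mar, Nov
1926: Aug
1927: May
1928: Jan, Apr, Jul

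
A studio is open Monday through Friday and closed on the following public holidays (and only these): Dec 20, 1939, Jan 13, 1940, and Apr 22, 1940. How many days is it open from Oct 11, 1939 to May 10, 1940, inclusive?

151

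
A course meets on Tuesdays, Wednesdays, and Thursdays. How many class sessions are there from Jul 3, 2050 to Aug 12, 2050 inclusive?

Jul 3, 2050 is a Sunday.
That's 41 days from start to end, counting both.
41 = 7 × 5 + 6, so there are 5 full weeks plus 6 extra days.
Each full week contributes 3 days from the set (Tue, Wed, Thu): 5 × 3 = 15.
The 6 extra days are Sunday, Monday, Tuesday, Wednesday, Thursday, Friday — 3 of them qualify.
Total: 15 + 3 = 18.

18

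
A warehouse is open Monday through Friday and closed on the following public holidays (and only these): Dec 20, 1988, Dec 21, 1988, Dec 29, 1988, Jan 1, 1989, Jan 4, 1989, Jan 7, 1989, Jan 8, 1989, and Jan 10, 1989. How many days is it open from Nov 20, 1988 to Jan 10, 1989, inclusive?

32 business days

Nov 20, 1988 is a Sunday.
That's 52 days from start to end, counting both.
52 = 7 × 7 + 3, so there are 7 full weeks plus 3 extra days.
Each full week contributes 5 weekdays (Mon–Fri): 7 × 5 = 35.
The 3 extra days are Sunday, Monday, Tuesday — 2 of them qualify.
Total: 35 + 2 = 37.
Holidays: Dec 20, 1988 (Tue); Dec 21, 1988 (Wed); Dec 29, 1988 (Thu); Jan 1, 1989 (Sun); Jan 4, 1989 (Wed); Jan 7, 1989 (Sat); Jan 8, 1989 (Sun); Jan 10, 1989 (Tue).
5 of the 8 holidays fall on weekdays; the rest are weekends and were already excluded.
Business days: 37 − 5 = 32.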